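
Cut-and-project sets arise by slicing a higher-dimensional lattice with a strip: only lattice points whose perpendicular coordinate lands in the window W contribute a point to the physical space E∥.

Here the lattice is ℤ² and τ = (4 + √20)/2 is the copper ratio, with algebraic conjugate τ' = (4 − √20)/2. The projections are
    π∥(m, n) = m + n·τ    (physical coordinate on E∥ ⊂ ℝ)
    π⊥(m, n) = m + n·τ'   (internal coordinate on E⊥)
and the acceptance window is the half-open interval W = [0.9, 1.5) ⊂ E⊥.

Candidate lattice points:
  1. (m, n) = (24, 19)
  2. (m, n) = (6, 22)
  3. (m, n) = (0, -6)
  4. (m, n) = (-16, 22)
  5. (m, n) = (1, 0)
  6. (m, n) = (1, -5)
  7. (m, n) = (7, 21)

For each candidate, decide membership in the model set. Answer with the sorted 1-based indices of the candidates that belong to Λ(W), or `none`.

3, 5

Numerically τ ≈ 4.2361 and τ' = −1/τ ≈ -0.2361.
#1 (24,19): internal coord 24 + (19)·τ' = +19.5147; +19.5147 ∉ [0.9, 1.5) → out
#2 (6,22): internal coord 6 + (22)·τ' = +0.8065; +0.8065 ∉ [0.9, 1.5) → out
#3 (0,-6): internal coord 0 + (-6)·τ' = +1.4164; +1.4164 ∈ [0.9, 1.5) → IN Λ
#4 (-16,22): internal coord -16 + (22)·τ' = -21.1935; -21.1935 ∉ [0.9, 1.5) → out
#5 (1,0): internal coord 1 + (0)·τ' = +1.0000; +1.0000 ∈ [0.9, 1.5) → IN Λ
#6 (1,-5): internal coord 1 + (-5)·τ' = +2.1803; +2.1803 ∉ [0.9, 1.5) → out
#7 (7,21): internal coord 7 + (21)·τ' = +2.0426; +2.0426 ∉ [0.9, 1.5) → out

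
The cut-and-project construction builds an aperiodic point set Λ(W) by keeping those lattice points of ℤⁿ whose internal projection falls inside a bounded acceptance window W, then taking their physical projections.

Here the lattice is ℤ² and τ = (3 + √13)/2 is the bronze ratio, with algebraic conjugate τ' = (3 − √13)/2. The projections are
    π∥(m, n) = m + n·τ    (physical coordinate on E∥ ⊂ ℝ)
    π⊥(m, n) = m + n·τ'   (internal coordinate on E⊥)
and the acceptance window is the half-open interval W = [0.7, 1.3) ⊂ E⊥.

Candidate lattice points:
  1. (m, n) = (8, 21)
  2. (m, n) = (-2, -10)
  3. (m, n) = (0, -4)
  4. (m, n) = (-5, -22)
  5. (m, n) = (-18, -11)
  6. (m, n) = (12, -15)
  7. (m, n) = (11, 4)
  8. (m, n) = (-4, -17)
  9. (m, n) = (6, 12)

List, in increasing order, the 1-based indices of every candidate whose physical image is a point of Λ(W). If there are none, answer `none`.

2, 3, 8

Numerically τ ≈ 3.302776 and τ' = −1/τ ≈ -0.302776.
candidate 1: (m,n)=(8,21) → π∥ = 8+21·τ ≈ 77.358288, π⊥ = 8+21·τ' ≈ 1.641712 ∉ [0.7, 1.3) ⇒ out
candidate 2: (m,n)=(-2,-10) → π∥ = -2-10·τ ≈ -35.027756, π⊥ = -2-10·τ' ≈ 1.027756 ∈ [0.7, 1.3) ⇒ IN Λ
candidate 3: (m,n)=(0,-4) → π∥ = 0-4·τ ≈ -13.211103, π⊥ = 0-4·τ' ≈ 1.211103 ∈ [0.7, 1.3) ⇒ IN Λ
candidate 4: (m,n)=(-5,-22) → π∥ = -5-22·τ ≈ -77.661064, π⊥ = -5-22·τ' ≈ 1.661064 ∉ [0.7, 1.3) ⇒ out
candidate 5: (m,n)=(-18,-11) → π∥ = -18-11·τ ≈ -54.330532, π⊥ = -18-11·τ' ≈ -14.669468 ∉ [0.7, 1.3) ⇒ out
candidate 6: (m,n)=(12,-15) → π∥ = 12-15·τ ≈ -37.541635, π⊥ = 12-15·τ' ≈ 16.541635 ∉ [0.7, 1.3) ⇒ out
candidate 7: (m,n)=(11,4) → π∥ = 11+4·τ ≈ 24.211103, π⊥ = 11+4·τ' ≈ 9.788897 ∉ [0.7, 1.3) ⇒ out
candidate 8: (m,n)=(-4,-17) → π∥ = -4-17·τ ≈ -60.147186, π⊥ = -4-17·τ' ≈ 1.147186 ∈ [0.7, 1.3) ⇒ IN Λ
candidate 9: (m,n)=(6,12) → π∥ = 6+12·τ ≈ 45.633308, π⊥ = 6+12·τ' ≈ 2.366692 ∉ [0.7, 1.3) ⇒ out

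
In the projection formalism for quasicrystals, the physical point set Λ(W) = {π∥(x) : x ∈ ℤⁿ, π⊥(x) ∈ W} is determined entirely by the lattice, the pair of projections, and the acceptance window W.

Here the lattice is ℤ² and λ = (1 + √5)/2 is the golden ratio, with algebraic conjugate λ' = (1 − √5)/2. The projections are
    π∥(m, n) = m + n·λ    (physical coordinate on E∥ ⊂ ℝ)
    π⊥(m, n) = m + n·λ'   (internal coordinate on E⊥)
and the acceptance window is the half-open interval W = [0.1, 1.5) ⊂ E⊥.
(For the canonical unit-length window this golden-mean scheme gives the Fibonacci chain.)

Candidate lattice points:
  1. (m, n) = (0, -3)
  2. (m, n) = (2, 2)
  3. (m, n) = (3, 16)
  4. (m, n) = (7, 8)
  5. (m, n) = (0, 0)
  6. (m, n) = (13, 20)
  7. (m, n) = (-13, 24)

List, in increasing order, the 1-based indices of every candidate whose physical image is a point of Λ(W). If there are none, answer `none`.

Numerically λ ≈ 1.61803 and λ' = −1/λ ≈ -0.61803.
#1 (0,-3): internal coord 0 + (-3)·λ' = +1.85410; +1.85410 ∉ [0.1, 1.5) → out
#2 (2,2): internal coord 2 + (2)·λ' = +0.76393; +0.76393 ∈ [0.1, 1.5) → IN Λ
#3 (3,16): internal coord 3 + (16)·λ' = -6.88854; -6.88854 ∉ [0.1, 1.5) → out
#4 (7,8): internal coord 7 + (8)·λ' = +2.05573; +2.05573 ∉ [0.1, 1.5) → out
#5 (0,0): internal coord 0 + (0)·λ' = +0.00000; +0.00000 ∉ [0.1, 1.5) → out
#6 (13,20): internal coord 13 + (20)·λ' = +0.63932; +0.63932 ∈ [0.1, 1.5) → IN Λ
#7 (-13,24): internal coord -13 + (24)·λ' = -27.83282; -27.83282 ∉ [0.1, 1.5) → out

2, 6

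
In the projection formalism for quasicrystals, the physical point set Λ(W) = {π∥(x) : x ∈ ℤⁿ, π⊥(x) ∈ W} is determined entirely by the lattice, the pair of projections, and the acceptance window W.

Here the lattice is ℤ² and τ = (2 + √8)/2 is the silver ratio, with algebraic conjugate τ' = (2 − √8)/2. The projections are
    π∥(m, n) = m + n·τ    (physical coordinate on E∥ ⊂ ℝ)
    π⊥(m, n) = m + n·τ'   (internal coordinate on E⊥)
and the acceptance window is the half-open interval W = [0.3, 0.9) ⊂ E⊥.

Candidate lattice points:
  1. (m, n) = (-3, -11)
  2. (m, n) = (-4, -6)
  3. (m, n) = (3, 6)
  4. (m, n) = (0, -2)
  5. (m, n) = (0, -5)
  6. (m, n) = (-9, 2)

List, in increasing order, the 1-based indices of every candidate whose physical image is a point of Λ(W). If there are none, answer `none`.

τ' = (2−√8)/2 ≈ -0.414214.
#1 (-3,-11): internal coord -3 + (-11)·τ' = +1.556349; +1.556349 ∉ [0.3, 0.9) → out
#2 (-4,-6): internal coord -4 + (-6)·τ' = -1.514719; -1.514719 ∉ [0.3, 0.9) → out
#3 (3,6): internal coord 3 + (6)·τ' = +0.514719; +0.514719 ∈ [0.3, 0.9) → IN Λ
#4 (0,-2): internal coord 0 + (-2)·τ' = +0.828427; +0.828427 ∈ [0.3, 0.9) → IN Λ
#5 (0,-5): internal coord 0 + (-5)·τ' = +2.071068; +2.071068 ∉ [0.3, 0.9) → out
#6 (-9,2): internal coord -9 + (2)·τ' = -9.828427; -9.828427 ∉ [0.3, 0.9) → out

3, 4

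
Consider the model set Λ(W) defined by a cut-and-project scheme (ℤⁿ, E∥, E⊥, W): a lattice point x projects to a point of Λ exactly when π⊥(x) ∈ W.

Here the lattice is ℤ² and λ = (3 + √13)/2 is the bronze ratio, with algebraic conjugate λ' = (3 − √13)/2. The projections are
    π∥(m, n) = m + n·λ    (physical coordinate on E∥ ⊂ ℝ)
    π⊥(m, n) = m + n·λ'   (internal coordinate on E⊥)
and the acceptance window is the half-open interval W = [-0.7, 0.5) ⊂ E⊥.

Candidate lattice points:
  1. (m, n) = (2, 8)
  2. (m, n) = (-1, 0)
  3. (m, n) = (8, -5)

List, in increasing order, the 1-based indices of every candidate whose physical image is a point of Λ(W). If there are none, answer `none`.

1

Compute λ' = (3−√13)/2 = -0.302776, so π⊥(m,n) = m -0.302776·n.
[1] lift (2,8): star map gives -0.422205; window check -0.7 ≤ -0.422205 < 0.5 is true → IN Λ
[2] lift (-1,0): star map gives -1.000000; window check -0.7 ≤ -1.000000 < 0.5 is false → out
[3] lift (8,-5): star map gives 9.513878; window check -0.7 ≤ 9.513878 < 0.5 is false → out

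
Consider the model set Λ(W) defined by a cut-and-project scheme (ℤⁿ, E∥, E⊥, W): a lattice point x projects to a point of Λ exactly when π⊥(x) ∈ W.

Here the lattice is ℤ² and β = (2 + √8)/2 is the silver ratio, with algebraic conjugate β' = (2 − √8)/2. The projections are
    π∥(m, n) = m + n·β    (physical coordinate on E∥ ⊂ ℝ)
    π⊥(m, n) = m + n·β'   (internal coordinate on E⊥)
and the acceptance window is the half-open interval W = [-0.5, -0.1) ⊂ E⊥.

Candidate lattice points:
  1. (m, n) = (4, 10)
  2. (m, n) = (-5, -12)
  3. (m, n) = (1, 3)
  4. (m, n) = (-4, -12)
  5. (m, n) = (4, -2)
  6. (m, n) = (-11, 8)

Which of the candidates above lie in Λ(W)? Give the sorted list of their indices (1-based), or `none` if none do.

Compute β' = (2−√8)/2 = -0.41421, so π⊥(m,n) = m -0.41421·n.
[1] lift (4,10): star map gives -0.14214; window check -0.5 ≤ -0.14214 < -0.1 is true → IN Λ
[2] lift (-5,-12): star map gives -0.02944; window check -0.5 ≤ -0.02944 < -0.1 is false → out
[3] lift (1,3): star map gives -0.24264; window check -0.5 ≤ -0.24264 < -0.1 is true → IN Λ
[4] lift (-4,-12): star map gives 0.97056; window check -0.5 ≤ 0.97056 < -0.1 is false → out
[5] lift (4,-2): star map gives 4.82843; window check -0.5 ≤ 4.82843 < -0.1 is false → out
[6] lift (-11,8): star map gives -14.31371; window check -0.5 ≤ -14.31371 < -0.1 is false → out

1, 3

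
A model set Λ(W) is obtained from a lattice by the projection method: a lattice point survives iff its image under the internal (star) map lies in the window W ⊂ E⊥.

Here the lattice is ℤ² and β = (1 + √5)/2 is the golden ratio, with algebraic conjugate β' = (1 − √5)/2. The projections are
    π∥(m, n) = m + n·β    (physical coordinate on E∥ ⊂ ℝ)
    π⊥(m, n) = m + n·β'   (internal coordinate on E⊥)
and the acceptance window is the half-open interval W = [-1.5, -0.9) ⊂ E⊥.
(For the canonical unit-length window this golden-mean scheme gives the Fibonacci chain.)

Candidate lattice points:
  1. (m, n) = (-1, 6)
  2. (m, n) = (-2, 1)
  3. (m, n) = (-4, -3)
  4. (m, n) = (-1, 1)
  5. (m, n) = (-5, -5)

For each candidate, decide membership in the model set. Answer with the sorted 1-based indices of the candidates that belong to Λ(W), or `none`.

none

β' = (1−√5)/2 ≈ -0.618034.
candidate 1: (m,n)=(-1,6) → π∥ = -1+6·β ≈ 8.708204, π⊥ = -1+6·β' ≈ -4.708204 ∉ [-1.5, -0.9) ⇒ out
candidate 2: (m,n)=(-2,1) → π∥ = -2+1·β ≈ -0.381966, π⊥ = -2+1·β' ≈ -2.618034 ∉ [-1.5, -0.9) ⇒ out
candidate 3: (m,n)=(-4,-3) → π∥ = -4-3·β ≈ -8.854102, π⊥ = -4-3·β' ≈ -2.145898 ∉ [-1.5, -0.9) ⇒ out
candidate 4: (m,n)=(-1,1) → π∥ = -1+1·β ≈ 0.618034, π⊥ = -1+1·β' ≈ -1.618034 ∉ [-1.5, -0.9) ⇒ out
candidate 5: (m,n)=(-5,-5) → π∥ = -5-5·β ≈ -13.090170, π⊥ = -5-5·β' ≈ -1.909830 ∉ [-1.5, -0.9) ⇒ out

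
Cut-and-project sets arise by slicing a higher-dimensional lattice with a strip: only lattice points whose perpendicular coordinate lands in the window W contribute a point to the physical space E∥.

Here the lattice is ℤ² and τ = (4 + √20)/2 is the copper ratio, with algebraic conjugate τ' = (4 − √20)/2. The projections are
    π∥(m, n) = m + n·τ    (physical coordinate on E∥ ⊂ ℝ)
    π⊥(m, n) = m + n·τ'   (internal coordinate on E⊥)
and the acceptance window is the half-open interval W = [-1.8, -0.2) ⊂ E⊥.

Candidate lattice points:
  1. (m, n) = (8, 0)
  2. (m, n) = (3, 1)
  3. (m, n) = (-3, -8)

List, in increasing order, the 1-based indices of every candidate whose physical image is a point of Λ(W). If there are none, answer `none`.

Compute τ' = (4−√20)/2 = -0.2361, so π⊥(m,n) = m -0.2361·n.
#1 (8,0): internal coord 8 + (0)·τ' = +8.0000; +8.0000 ∉ [-1.8, -0.2) → out
#2 (3,1): internal coord 3 + (1)·τ' = +2.7639; +2.7639 ∉ [-1.8, -0.2) → out
#3 (-3,-8): internal coord -3 + (-8)·τ' = -1.1115; -1.1115 ∈ [-1.8, -0.2) → IN Λ

3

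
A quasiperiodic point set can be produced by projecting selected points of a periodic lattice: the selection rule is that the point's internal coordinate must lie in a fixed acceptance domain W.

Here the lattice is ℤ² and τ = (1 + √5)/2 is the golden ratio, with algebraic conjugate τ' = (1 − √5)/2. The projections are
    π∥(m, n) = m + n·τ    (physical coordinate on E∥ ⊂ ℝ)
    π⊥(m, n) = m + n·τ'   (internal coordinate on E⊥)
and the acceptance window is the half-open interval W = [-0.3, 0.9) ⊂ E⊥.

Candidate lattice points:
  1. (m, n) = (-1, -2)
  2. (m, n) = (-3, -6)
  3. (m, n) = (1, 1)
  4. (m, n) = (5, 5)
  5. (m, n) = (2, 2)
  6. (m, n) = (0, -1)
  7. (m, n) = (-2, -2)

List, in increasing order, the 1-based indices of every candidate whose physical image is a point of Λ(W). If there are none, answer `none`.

Numerically τ ≈ 1.61803 and τ' = −1/τ ≈ -0.61803.
candidate 1: (m,n)=(-1,-2) → π∥ = -1-2·τ ≈ -4.23607, π⊥ = -1-2·τ' ≈ 0.23607 ∈ [-0.3, 0.9) ⇒ IN Λ
candidate 2: (m,n)=(-3,-6) → π∥ = -3-6·τ ≈ -12.70820, π⊥ = -3-6·τ' ≈ 0.70820 ∈ [-0.3, 0.9) ⇒ IN Λ
candidate 3: (m,n)=(1,1) → π∥ = 1+1·τ ≈ 2.61803, π⊥ = 1+1·τ' ≈ 0.38197 ∈ [-0.3, 0.9) ⇒ IN Λ
candidate 4: (m,n)=(5,5) → π∥ = 5+5·τ ≈ 13.09017, π⊥ = 5+5·τ' ≈ 1.90983 ∉ [-0.3, 0.9) ⇒ out
candidate 5: (m,n)=(2,2) → π∥ = 2+2·τ ≈ 5.23607, π⊥ = 2+2·τ' ≈ 0.76393 ∈ [-0.3, 0.9) ⇒ IN Λ
candidate 6: (m,n)=(0,-1) → π∥ = 0-1·τ ≈ -1.61803, π⊥ = 0-1·τ' ≈ 0.61803 ∈ [-0.3, 0.9) ⇒ IN Λ
candidate 7: (m,n)=(-2,-2) → π∥ = -2-2·τ ≈ -5.23607, π⊥ = -2-2·τ' ≈ -0.76393 ∉ [-0.3, 0.9) ⇒ out

1, 2, 3, 5, 6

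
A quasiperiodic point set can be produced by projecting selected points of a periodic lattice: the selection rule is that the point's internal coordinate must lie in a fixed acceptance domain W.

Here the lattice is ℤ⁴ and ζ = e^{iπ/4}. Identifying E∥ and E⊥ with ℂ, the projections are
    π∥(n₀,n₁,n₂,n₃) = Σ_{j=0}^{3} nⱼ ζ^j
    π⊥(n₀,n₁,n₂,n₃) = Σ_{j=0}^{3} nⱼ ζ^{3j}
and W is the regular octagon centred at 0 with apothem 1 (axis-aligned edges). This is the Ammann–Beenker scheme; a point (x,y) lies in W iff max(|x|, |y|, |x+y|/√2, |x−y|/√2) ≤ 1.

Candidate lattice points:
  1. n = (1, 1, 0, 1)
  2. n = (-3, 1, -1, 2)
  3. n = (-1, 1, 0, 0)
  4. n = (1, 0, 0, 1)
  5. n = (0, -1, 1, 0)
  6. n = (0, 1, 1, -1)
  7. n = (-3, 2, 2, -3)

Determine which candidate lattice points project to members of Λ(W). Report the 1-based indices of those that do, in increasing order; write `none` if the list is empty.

With ζ = e^{iπ/4} the internal vectors are ζ^0,ζ^3,ζ^6,ζ^9.
#1 (1, 1, 0, 1): internal (1.000000, 1.414214); octagon support 1.707107 vs apothem 1 → ∉ W
#2 (-3, 1, -1, 2): internal (-2.292893, 3.121320); octagon support 3.828427 vs apothem 1 → ∉ W
#3 (-1, 1, 0, 0): internal (-1.707107, 0.707107); octagon support 1.707107 vs apothem 1 → ∉ W
#4 (1, 0, 0, 1): internal (1.707107, 0.707107); octagon support 1.707107 vs apothem 1 → ∉ W
#5 (0, -1, 1, 0): internal (0.707107, -1.707107); octagon support 1.707107 vs apothem 1 → ∉ W
#6 (0, 1, 1, -1): internal (-1.414214, -1.000000); octagon support 1.707107 vs apothem 1 → ∉ W
#7 (-3, 2, 2, -3): internal (-6.535534, -2.707107); octagon support 6.535534 vs apothem 1 → ∉ W

none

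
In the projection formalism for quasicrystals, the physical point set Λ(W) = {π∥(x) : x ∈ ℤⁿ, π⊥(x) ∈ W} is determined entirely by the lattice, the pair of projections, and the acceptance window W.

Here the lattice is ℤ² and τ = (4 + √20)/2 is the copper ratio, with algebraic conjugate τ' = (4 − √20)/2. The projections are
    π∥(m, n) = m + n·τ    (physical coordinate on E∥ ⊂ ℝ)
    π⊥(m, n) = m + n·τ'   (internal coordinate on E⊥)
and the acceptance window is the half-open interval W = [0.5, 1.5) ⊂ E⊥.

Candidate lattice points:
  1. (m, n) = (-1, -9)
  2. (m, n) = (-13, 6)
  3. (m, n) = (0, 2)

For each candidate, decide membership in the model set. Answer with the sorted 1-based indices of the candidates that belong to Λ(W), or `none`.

Numerically τ ≈ 4.236068 and τ' = −1/τ ≈ -0.236068.
candidate 1: (m,n)=(-1,-9) → π∥ = -1-9·τ ≈ -39.124612, π⊥ = -1-9·τ' ≈ 1.124612 ∈ [0.5, 1.5) ⇒ IN Λ
candidate 2: (m,n)=(-13,6) → π∥ = -13+6·τ ≈ 12.416408, π⊥ = -13+6·τ' ≈ -14.416408 ∉ [0.5, 1.5) ⇒ out
candidate 3: (m,n)=(0,2) → π∥ = 0+2·τ ≈ 8.472136, π⊥ = 0+2·τ' ≈ -0.472136 ∉ [0.5, 1.5) ⇒ out

1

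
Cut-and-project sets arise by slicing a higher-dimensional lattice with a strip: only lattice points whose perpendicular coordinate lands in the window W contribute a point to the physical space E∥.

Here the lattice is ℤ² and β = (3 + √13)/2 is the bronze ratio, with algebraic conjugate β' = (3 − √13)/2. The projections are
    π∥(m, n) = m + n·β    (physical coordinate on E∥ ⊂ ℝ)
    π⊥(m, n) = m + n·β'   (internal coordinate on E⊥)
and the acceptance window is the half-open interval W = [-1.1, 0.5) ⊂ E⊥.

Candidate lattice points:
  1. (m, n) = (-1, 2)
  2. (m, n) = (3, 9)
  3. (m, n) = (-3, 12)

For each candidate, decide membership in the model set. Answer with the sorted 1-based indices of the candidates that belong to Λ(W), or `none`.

2

Numerically β ≈ 3.3028 and β' = −1/β ≈ -0.3028.
[1] lift (-1,2): star map gives -1.6056; window check -1.1 ≤ -1.6056 < 0.5 is false → out
[2] lift (3,9): star map gives 0.2750; window check -1.1 ≤ 0.2750 < 0.5 is true → IN Λ
[3] lift (-3,12): star map gives -6.6333; window check -1.1 ≤ -6.6333 < 0.5 is false → out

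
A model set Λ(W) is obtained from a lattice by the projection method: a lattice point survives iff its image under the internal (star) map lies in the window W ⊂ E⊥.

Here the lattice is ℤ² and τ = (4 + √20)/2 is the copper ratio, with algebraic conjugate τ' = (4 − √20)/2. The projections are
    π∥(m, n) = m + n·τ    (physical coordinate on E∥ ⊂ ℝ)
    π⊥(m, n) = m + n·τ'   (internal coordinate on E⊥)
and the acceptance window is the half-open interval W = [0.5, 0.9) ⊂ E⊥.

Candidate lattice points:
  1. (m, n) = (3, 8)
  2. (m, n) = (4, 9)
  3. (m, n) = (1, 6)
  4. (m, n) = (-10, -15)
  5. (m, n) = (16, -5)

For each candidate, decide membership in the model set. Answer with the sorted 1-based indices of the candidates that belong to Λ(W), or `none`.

Compute τ' = (4−√20)/2 = -0.236068, so π⊥(m,n) = m -0.236068·n.
[1] lift (3,8): star map gives 1.111456; window check 0.5 ≤ 1.111456 < 0.9 is false → out
[2] lift (4,9): star map gives 1.875388; window check 0.5 ≤ 1.875388 < 0.9 is false → out
[3] lift (1,6): star map gives -0.416408; window check 0.5 ≤ -0.416408 < 0.9 is false → out
[4] lift (-10,-15): star map gives -6.458980; window check 0.5 ≤ -6.458980 < 0.9 is false → out
[5] lift (16,-5): star map gives 17.180340; window check 0.5 ≤ 17.180340 < 0.9 is false → out

none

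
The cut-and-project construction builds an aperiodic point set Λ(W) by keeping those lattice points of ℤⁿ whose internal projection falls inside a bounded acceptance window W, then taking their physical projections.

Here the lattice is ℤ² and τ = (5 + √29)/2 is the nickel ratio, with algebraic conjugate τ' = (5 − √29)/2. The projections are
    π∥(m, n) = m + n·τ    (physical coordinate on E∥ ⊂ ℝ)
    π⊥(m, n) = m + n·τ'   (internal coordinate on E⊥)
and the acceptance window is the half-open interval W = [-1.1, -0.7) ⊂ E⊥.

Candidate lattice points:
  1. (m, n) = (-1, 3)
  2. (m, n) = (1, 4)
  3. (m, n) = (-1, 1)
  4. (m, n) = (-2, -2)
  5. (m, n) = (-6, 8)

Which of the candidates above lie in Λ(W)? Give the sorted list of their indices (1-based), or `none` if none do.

none

Numerically τ ≈ 5.192582 and τ' = −1/τ ≈ -0.192582.
candidate 1: (m,n)=(-1,3) → π∥ = -1+3·τ ≈ 14.577747, π⊥ = -1+3·τ' ≈ -1.577747 ∉ [-1.1, -0.7) ⇒ out
candidate 2: (m,n)=(1,4) → π∥ = 1+4·τ ≈ 21.770330, π⊥ = 1+4·τ' ≈ 0.229670 ∉ [-1.1, -0.7) ⇒ out
candidate 3: (m,n)=(-1,1) → π∥ = -1+1·τ ≈ 4.192582, π⊥ = -1+1·τ' ≈ -1.192582 ∉ [-1.1, -0.7) ⇒ out
candidate 4: (m,n)=(-2,-2) → π∥ = -2-2·τ ≈ -12.385165, π⊥ = -2-2·τ' ≈ -1.614835 ∉ [-1.1, -0.7) ⇒ out
candidate 5: (m,n)=(-6,8) → π∥ = -6+8·τ ≈ 35.540659, π⊥ = -6+8·τ' ≈ -7.540659 ∉ [-1.1, -0.7) ⇒ out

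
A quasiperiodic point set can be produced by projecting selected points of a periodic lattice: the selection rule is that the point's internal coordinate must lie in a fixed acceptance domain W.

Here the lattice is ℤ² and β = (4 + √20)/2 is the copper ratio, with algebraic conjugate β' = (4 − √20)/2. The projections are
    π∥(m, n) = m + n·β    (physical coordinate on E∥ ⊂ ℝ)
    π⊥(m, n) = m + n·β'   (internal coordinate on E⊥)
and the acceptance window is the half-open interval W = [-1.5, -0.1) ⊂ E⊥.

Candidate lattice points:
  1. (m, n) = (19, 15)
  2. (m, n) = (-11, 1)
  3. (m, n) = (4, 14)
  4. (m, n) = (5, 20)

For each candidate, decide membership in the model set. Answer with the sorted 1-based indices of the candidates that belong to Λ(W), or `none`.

β' = (4−√20)/2 ≈ -0.236068.
[1] lift (19,15): star map gives 15.458980; window check -1.5 ≤ 15.458980 < -0.1 is false → out
[2] lift (-11,1): star map gives -11.236068; window check -1.5 ≤ -11.236068 < -0.1 is false → out
[3] lift (4,14): star map gives 0.695048; window check -1.5 ≤ 0.695048 < -0.1 is false → out
[4] lift (5,20): star map gives 0.278640; window check -1.5 ≤ 0.278640 < -0.1 is false → out

none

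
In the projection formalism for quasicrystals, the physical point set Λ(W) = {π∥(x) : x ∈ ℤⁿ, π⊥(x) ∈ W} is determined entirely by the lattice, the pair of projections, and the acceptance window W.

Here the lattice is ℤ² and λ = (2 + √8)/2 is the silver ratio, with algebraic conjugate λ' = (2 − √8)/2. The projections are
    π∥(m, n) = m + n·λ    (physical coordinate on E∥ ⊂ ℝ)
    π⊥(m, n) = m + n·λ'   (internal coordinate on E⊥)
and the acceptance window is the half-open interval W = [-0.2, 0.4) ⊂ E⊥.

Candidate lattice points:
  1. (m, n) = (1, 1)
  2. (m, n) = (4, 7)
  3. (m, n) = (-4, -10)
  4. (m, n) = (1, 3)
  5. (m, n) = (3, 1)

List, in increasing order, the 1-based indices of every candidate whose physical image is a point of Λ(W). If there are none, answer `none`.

Compute λ' = (2−√8)/2 = -0.4142, so π⊥(m,n) = m -0.4142·n.
candidate 1: (m,n)=(1,1) → π∥ = 1+1·λ ≈ 3.4142, π⊥ = 1+1·λ' ≈ 0.5858 ∉ [-0.2, 0.4) ⇒ out
candidate 2: (m,n)=(4,7) → π∥ = 4+7·λ ≈ 20.8995, π⊥ = 4+7·λ' ≈ 1.1005 ∉ [-0.2, 0.4) ⇒ out
candidate 3: (m,n)=(-4,-10) → π∥ = -4-10·λ ≈ -28.1421, π⊥ = -4-10·λ' ≈ 0.1421 ∈ [-0.2, 0.4) ⇒ IN Λ
candidate 4: (m,n)=(1,3) → π∥ = 1+3·λ ≈ 8.2426, π⊥ = 1+3·λ' ≈ -0.2426 ∉ [-0.2, 0.4) ⇒ out
candidate 5: (m,n)=(3,1) → π∥ = 3+1·λ ≈ 5.4142, π⊥ = 3+1·λ' ≈ 2.5858 ∉ [-0.2, 0.4) ⇒ out

3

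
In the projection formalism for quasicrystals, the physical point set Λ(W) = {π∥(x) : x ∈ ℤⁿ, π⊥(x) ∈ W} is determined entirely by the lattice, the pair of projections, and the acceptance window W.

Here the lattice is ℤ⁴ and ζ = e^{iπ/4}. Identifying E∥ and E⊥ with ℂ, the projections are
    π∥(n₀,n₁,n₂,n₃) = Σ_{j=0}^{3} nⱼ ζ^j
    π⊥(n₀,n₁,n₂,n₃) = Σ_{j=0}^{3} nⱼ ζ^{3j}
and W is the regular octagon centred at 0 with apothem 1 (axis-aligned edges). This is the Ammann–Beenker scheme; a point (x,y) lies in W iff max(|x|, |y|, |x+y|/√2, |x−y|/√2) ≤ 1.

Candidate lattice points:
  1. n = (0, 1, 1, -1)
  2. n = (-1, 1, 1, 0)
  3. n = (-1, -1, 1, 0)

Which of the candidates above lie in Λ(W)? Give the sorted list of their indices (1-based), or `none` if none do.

none

With ζ = e^{iπ/4} the internal vectors are ζ^0,ζ^3,ζ^6,ζ^9.
#1 (0, 1, 1, -1): internal (-1.414214, -1.000000); octagon support 1.707107 vs apothem 1 → ∉ W
#2 (-1, 1, 1, 0): internal (-1.707107, -0.292893); octagon support 1.707107 vs apothem 1 → ∉ W
#3 (-1, -1, 1, 0): internal (-0.292893, -1.707107); octagon support 1.707107 vs apothem 1 → ∉ W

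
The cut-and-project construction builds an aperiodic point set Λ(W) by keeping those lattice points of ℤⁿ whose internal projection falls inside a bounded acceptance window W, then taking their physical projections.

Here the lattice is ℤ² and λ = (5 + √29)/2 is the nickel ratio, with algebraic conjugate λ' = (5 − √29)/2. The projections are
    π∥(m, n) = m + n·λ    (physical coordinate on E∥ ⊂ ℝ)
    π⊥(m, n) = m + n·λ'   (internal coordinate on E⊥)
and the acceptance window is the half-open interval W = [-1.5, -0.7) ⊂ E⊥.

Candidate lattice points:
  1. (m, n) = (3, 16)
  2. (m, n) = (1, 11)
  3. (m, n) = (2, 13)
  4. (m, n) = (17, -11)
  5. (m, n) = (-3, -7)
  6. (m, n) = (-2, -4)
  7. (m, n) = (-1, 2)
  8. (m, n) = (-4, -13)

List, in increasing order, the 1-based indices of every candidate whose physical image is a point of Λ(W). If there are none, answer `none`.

2, 6, 7, 8

λ' = (5−√29)/2 ≈ -0.192582.
[1] lift (3,16): star map gives -0.081318; window check -1.5 ≤ -0.081318 < -0.7 is false → out
[2] lift (1,11): star map gives -1.118406; window check -1.5 ≤ -1.118406 < -0.7 is true → IN Λ
[3] lift (2,13): star map gives -0.503571; window check -1.5 ≤ -0.503571 < -0.7 is false → out
[4] lift (17,-11): star map gives 19.118406; window check -1.5 ≤ 19.118406 < -0.7 is false → out
[5] lift (-3,-7): star map gives -1.651923; window check -1.5 ≤ -1.651923 < -0.7 is false → out
[6] lift (-2,-4): star map gives -1.229670; window check -1.5 ≤ -1.229670 < -0.7 is true → IN Λ
[7] lift (-1,2): star map gives -1.385165; window check -1.5 ≤ -1.385165 < -0.7 is true → IN Λ
[8] lift (-4,-13): star map gives -1.496429; window check -1.5 ≤ -1.496429 < -0.7 is true → IN Λ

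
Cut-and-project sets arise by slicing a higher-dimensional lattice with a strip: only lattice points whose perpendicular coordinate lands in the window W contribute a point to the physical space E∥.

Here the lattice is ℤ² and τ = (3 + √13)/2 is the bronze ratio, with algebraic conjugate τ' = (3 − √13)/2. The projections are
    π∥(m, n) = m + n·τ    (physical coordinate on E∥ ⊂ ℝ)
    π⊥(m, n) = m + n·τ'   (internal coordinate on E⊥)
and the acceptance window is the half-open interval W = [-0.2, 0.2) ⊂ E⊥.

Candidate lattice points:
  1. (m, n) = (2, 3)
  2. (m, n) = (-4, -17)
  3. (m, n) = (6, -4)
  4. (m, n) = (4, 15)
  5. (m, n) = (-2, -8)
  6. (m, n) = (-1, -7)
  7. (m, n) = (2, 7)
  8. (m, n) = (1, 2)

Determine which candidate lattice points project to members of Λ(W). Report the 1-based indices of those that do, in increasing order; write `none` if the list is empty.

7

τ' = (3−√13)/2 ≈ -0.302776.
#1 (2,3): internal coord 2 + (3)·τ' = +1.091673; +1.091673 ∉ [-0.2, 0.2) → out
#2 (-4,-17): internal coord -4 + (-17)·τ' = +1.147186; +1.147186 ∉ [-0.2, 0.2) → out
#3 (6,-4): internal coord 6 + (-4)·τ' = +7.211103; +7.211103 ∉ [-0.2, 0.2) → out
#4 (4,15): internal coord 4 + (15)·τ' = -0.541635; -0.541635 ∉ [-0.2, 0.2) → out
#5 (-2,-8): internal coord -2 + (-8)·τ' = +0.422205; +0.422205 ∉ [-0.2, 0.2) → out
#6 (-1,-7): internal coord -1 + (-7)·τ' = +1.119429; +1.119429 ∉ [-0.2, 0.2) → out
#7 (2,7): internal coord 2 + (7)·τ' = -0.119429; -0.119429 ∈ [-0.2, 0.2) → IN Λ
#8 (1,2): internal coord 1 + (2)·τ' = +0.394449; +0.394449 ∉ [-0.2, 0.2) → out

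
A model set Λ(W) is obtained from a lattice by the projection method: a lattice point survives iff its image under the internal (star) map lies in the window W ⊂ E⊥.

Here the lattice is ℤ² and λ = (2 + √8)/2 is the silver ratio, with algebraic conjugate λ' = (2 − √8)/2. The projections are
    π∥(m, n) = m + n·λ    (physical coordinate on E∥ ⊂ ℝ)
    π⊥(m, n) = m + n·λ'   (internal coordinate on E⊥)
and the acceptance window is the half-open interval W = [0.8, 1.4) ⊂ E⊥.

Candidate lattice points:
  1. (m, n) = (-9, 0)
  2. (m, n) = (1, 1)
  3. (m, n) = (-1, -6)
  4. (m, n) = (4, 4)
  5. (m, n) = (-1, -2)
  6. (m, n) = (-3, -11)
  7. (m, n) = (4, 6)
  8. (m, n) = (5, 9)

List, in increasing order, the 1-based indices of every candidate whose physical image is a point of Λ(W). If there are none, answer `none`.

Numerically λ ≈ 2.41421 and λ' = −1/λ ≈ -0.41421.
candidate 1: (m,n)=(-9,0) → π∥ = -9+0·λ ≈ -9.00000, π⊥ = -9+0·λ' ≈ -9.00000 ∉ [0.8, 1.4) ⇒ out
candidate 2: (m,n)=(1,1) → π∥ = 1+1·λ ≈ 3.41421, π⊥ = 1+1·λ' ≈ 0.58579 ∉ [0.8, 1.4) ⇒ out
candidate 3: (m,n)=(-1,-6) → π∥ = -1-6·λ ≈ -15.48528, π⊥ = -1-6·λ' ≈ 1.48528 ∉ [0.8, 1.4) ⇒ out
candidate 4: (m,n)=(4,4) → π∥ = 4+4·λ ≈ 13.65685, π⊥ = 4+4·λ' ≈ 2.34315 ∉ [0.8, 1.4) ⇒ out
candidate 5: (m,n)=(-1,-2) → π∥ = -1-2·λ ≈ -5.82843, π⊥ = -1-2·λ' ≈ -0.17157 ∉ [0.8, 1.4) ⇒ out
candidate 6: (m,n)=(-3,-11) → π∥ = -3-11·λ ≈ -29.55635, π⊥ = -3-11·λ' ≈ 1.55635 ∉ [0.8, 1.4) ⇒ out
candidate 7: (m,n)=(4,6) → π∥ = 4+6·λ ≈ 18.48528, π⊥ = 4+6·λ' ≈ 1.51472 ∉ [0.8, 1.4) ⇒ out
candidate 8: (m,n)=(5,9) → π∥ = 5+9·λ ≈ 26.72792, π⊥ = 5+9·λ' ≈ 1.27208 ∈ [0.8, 1.4) ⇒ IN Λ

8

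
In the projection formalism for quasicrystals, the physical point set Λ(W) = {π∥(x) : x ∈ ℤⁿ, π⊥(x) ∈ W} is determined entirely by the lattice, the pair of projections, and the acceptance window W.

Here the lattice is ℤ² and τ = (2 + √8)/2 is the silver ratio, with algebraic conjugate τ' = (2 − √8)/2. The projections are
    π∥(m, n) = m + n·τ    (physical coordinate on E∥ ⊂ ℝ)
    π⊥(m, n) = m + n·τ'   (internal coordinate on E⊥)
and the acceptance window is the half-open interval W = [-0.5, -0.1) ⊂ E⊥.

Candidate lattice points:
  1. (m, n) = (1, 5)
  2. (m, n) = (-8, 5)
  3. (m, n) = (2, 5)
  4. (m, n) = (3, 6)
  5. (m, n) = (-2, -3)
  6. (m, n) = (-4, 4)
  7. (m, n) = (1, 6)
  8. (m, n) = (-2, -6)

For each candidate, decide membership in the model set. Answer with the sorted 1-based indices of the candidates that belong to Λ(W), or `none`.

none

τ' = (2−√8)/2 ≈ -0.414214.
#1 (1,5): internal coord 1 + (5)·τ' = -1.071068; -1.071068 ∉ [-0.5, -0.1) → out
#2 (-8,5): internal coord -8 + (5)·τ' = -10.071068; -10.071068 ∉ [-0.5, -0.1) → out
#3 (2,5): internal coord 2 + (5)·τ' = -0.071068; -0.071068 ∉ [-0.5, -0.1) → out
#4 (3,6): internal coord 3 + (6)·τ' = +0.514719; +0.514719 ∉ [-0.5, -0.1) → out
#5 (-2,-3): internal coord -2 + (-3)·τ' = -0.757359; -0.757359 ∉ [-0.5, -0.1) → out
#6 (-4,4): internal coord -4 + (4)·τ' = -5.656854; -5.656854 ∉ [-0.5, -0.1) → out
#7 (1,6): internal coord 1 + (6)·τ' = -1.485281; -1.485281 ∉ [-0.5, -0.1) → out
#8 (-2,-6): internal coord -2 + (-6)·τ' = +0.485281; +0.485281 ∉ [-0.5, -0.1) → out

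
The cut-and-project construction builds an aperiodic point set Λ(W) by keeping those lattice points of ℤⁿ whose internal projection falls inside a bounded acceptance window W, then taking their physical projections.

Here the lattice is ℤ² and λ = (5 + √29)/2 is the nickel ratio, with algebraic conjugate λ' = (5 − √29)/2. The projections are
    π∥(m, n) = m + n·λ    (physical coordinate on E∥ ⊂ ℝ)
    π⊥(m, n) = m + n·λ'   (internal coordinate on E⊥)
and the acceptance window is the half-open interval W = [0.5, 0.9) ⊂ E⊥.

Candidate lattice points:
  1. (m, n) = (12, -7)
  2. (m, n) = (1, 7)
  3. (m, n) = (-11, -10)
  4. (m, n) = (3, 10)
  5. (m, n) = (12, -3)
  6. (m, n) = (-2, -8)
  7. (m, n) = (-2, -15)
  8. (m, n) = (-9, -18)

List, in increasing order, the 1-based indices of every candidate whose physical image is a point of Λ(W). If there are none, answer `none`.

7

λ' = (5−√29)/2 ≈ -0.19258.
#1 (12,-7): internal coord 12 + (-7)·λ' = +13.34808; +13.34808 ∉ [0.5, 0.9) → out
#2 (1,7): internal coord 1 + (7)·λ' = -0.34808; -0.34808 ∉ [0.5, 0.9) → out
#3 (-11,-10): internal coord -11 + (-10)·λ' = -9.07418; -9.07418 ∉ [0.5, 0.9) → out
#4 (3,10): internal coord 3 + (10)·λ' = +1.07418; +1.07418 ∉ [0.5, 0.9) → out
#5 (12,-3): internal coord 12 + (-3)·λ' = +12.57775; +12.57775 ∉ [0.5, 0.9) → out
#6 (-2,-8): internal coord -2 + (-8)·λ' = -0.45934; -0.45934 ∉ [0.5, 0.9) → out
#7 (-2,-15): internal coord -2 + (-15)·λ' = +0.88874; +0.88874 ∈ [0.5, 0.9) → IN Λ
#8 (-9,-18): internal coord -9 + (-18)·λ' = -5.53352; -5.53352 ∉ [0.5, 0.9) → out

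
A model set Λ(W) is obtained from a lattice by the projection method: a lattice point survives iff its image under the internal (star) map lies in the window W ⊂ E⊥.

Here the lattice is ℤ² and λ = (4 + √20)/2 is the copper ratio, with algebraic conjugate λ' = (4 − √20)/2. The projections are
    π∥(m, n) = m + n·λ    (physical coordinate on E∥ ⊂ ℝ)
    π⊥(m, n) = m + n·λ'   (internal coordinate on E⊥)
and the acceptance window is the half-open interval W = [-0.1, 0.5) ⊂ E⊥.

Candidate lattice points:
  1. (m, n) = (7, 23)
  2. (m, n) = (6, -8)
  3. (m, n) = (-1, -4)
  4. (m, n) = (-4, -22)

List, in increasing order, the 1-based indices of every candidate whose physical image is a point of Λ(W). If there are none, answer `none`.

3

λ' = (4−√20)/2 ≈ -0.236068.
[1] lift (7,23): star map gives 1.570437; window check -0.1 ≤ 1.570437 < 0.5 is false → out
[2] lift (6,-8): star map gives 7.888544; window check -0.1 ≤ 7.888544 < 0.5 is false → out
[3] lift (-1,-4): star map gives -0.055728; window check -0.1 ≤ -0.055728 < 0.5 is true → IN Λ
[4] lift (-4,-22): star map gives 1.193496; window check -0.1 ≤ 1.193496 < 0.5 is false → out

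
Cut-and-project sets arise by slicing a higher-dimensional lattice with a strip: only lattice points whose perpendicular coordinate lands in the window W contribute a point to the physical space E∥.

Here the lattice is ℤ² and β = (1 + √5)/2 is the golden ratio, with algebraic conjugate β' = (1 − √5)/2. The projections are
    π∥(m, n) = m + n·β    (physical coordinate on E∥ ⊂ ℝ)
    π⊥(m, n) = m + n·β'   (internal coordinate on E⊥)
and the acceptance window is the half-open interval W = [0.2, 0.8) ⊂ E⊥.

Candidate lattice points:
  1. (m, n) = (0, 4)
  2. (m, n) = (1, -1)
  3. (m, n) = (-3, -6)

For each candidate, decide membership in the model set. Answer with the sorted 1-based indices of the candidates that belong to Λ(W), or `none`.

3

Numerically β ≈ 1.6180 and β' = −1/β ≈ -0.6180.
[1] lift (0,4): star map gives -2.4721; window check 0.2 ≤ -2.4721 < 0.8 is false → out
[2] lift (1,-1): star map gives 1.6180; window check 0.2 ≤ 1.6180 < 0.8 is false → out
[3] lift (-3,-6): star map gives 0.7082; window check 0.2 ≤ 0.7082 < 0.8 is true → IN Λ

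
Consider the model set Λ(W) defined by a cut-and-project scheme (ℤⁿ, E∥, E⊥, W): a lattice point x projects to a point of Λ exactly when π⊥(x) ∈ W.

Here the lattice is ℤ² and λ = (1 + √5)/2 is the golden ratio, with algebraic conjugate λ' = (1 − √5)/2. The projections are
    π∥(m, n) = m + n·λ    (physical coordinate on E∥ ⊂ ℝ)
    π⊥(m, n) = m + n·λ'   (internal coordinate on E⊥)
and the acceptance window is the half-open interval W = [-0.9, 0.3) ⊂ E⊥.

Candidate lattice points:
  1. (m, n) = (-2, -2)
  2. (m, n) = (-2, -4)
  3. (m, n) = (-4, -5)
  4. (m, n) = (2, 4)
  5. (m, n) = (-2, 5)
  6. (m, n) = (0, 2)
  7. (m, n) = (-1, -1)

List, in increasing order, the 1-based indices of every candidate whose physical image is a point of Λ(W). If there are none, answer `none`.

1, 4, 7

Compute λ' = (1−√5)/2 = -0.618034, so π⊥(m,n) = m -0.618034·n.
#1 (-2,-2): internal coord -2 + (-2)·λ' = -0.763932; -0.763932 ∈ [-0.9, 0.3) → IN Λ
#2 (-2,-4): internal coord -2 + (-4)·λ' = +0.472136; +0.472136 ∉ [-0.9, 0.3) → out
#3 (-4,-5): internal coord -4 + (-5)·λ' = -0.909830; -0.909830 ∉ [-0.9, 0.3) → out
#4 (2,4): internal coord 2 + (4)·λ' = -0.472136; -0.472136 ∈ [-0.9, 0.3) → IN Λ
#5 (-2,5): internal coord -2 + (5)·λ' = -5.090170; -5.090170 ∉ [-0.9, 0.3) → out
#6 (0,2): internal coord 0 + (2)·λ' = -1.236068; -1.236068 ∉ [-0.9, 0.3) → out
#7 (-1,-1): internal coord -1 + (-1)·λ' = -0.381966; -0.381966 ∈ [-0.9, 0.3) → IN Λ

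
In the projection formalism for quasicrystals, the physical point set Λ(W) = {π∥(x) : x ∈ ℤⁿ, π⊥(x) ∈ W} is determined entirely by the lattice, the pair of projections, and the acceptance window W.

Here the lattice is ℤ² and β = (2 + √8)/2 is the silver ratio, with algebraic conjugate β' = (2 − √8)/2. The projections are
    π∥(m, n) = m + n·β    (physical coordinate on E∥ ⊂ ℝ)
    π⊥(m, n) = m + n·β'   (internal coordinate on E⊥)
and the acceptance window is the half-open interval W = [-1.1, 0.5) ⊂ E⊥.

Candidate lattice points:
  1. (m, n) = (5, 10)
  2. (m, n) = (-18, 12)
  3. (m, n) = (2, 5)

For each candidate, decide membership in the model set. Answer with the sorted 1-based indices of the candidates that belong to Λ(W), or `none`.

β' = (2−√8)/2 ≈ -0.4142.
#1 (5,10): internal coord 5 + (10)·β' = +0.8579; +0.8579 ∉ [-1.1, 0.5) → out
#2 (-18,12): internal coord -18 + (12)·β' = -22.9706; -22.9706 ∉ [-1.1, 0.5) → out
#3 (2,5): internal coord 2 + (5)·β' = -0.0711; -0.0711 ∈ [-1.1, 0.5) → IN Λ

3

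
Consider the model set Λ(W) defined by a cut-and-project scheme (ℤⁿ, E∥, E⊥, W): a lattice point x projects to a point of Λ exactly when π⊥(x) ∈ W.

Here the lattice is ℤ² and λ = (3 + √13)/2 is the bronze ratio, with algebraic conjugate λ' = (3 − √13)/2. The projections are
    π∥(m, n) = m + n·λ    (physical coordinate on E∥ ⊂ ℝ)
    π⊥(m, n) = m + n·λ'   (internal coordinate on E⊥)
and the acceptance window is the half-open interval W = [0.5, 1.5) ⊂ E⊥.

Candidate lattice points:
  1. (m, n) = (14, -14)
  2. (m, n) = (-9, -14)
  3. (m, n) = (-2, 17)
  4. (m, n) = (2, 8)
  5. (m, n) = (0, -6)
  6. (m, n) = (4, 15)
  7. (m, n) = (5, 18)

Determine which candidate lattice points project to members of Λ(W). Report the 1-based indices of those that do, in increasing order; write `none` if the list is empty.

none

λ' = (3−√13)/2 ≈ -0.302776.
#1 (14,-14): internal coord 14 + (-14)·λ' = +18.238859; +18.238859 ∉ [0.5, 1.5) → out
#2 (-9,-14): internal coord -9 + (-14)·λ' = -4.761141; -4.761141 ∉ [0.5, 1.5) → out
#3 (-2,17): internal coord -2 + (17)·λ' = -7.147186; -7.147186 ∉ [0.5, 1.5) → out
#4 (2,8): internal coord 2 + (8)·λ' = -0.422205; -0.422205 ∉ [0.5, 1.5) → out
#5 (0,-6): internal coord 0 + (-6)·λ' = +1.816654; +1.816654 ∉ [0.5, 1.5) → out
#6 (4,15): internal coord 4 + (15)·λ' = -0.541635; -0.541635 ∉ [0.5, 1.5) → out
#7 (5,18): internal coord 5 + (18)·λ' = -0.449961; -0.449961 ∉ [0.5, 1.5) → out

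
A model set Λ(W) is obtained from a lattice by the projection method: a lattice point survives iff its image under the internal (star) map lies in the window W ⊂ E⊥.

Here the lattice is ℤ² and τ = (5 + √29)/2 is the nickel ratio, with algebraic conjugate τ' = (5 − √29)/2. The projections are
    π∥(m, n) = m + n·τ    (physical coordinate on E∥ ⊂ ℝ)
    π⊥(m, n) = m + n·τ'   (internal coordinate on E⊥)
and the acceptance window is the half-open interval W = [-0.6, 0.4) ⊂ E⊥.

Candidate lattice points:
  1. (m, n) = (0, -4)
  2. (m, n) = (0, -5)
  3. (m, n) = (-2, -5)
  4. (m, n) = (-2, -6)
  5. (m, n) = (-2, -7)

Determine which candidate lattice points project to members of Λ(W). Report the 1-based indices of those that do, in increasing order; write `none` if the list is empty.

Numerically τ ≈ 5.1926 and τ' = −1/τ ≈ -0.1926.
#1 (0,-4): internal coord 0 + (-4)·τ' = +0.7703; +0.7703 ∉ [-0.6, 0.4) → out
#2 (0,-5): internal coord 0 + (-5)·τ' = +0.9629; +0.9629 ∉ [-0.6, 0.4) → out
#3 (-2,-5): internal coord -2 + (-5)·τ' = -1.0371; -1.0371 ∉ [-0.6, 0.4) → out
#4 (-2,-6): internal coord -2 + (-6)·τ' = -0.8445; -0.8445 ∉ [-0.6, 0.4) → out
#5 (-2,-7): internal coord -2 + (-7)·τ' = -0.6519; -0.6519 ∉ [-0.6, 0.4) → out

none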